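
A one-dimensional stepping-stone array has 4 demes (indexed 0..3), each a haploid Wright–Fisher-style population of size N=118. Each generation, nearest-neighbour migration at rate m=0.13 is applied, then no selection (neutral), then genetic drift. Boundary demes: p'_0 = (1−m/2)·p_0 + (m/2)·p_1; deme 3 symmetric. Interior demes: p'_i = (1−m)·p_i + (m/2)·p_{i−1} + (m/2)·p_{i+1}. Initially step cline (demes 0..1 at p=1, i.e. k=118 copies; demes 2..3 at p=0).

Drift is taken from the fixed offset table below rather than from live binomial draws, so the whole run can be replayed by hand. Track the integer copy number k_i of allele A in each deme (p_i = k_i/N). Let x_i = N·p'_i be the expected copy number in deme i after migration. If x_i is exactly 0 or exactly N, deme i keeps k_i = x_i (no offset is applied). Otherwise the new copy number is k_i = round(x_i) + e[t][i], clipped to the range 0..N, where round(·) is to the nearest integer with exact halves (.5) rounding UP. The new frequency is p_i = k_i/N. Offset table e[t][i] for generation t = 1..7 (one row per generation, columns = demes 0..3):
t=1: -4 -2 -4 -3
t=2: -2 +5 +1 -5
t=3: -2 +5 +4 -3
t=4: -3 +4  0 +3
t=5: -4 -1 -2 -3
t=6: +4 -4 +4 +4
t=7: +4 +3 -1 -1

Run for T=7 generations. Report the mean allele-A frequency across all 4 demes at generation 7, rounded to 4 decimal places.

t=0: k=[118 118 0 0]
t=1: x=[118.0000 110.3300 7.6700 0.0000] k=[118 108 4 0]
t=2: x=[117.3500 101.8900 10.5000 0.2600] k=[115 107 12 0]
t=3: x=[114.4800 101.3450 17.3950 0.7800] k=[112 106 21 0]
t=4: x=[111.6100 100.8650 25.1600 1.3650] k=[109 105 25 4]
t=5: x=[108.7400 100.0600 28.8350 5.3650] k=[105 99 27 2]
t=6: x=[104.6100 94.7100 30.0550 3.6250] k=[109 91 34 8]
t=7: x=[107.8300 88.4650 36.0150 9.6900] k=[112 91 35 9]

0.5233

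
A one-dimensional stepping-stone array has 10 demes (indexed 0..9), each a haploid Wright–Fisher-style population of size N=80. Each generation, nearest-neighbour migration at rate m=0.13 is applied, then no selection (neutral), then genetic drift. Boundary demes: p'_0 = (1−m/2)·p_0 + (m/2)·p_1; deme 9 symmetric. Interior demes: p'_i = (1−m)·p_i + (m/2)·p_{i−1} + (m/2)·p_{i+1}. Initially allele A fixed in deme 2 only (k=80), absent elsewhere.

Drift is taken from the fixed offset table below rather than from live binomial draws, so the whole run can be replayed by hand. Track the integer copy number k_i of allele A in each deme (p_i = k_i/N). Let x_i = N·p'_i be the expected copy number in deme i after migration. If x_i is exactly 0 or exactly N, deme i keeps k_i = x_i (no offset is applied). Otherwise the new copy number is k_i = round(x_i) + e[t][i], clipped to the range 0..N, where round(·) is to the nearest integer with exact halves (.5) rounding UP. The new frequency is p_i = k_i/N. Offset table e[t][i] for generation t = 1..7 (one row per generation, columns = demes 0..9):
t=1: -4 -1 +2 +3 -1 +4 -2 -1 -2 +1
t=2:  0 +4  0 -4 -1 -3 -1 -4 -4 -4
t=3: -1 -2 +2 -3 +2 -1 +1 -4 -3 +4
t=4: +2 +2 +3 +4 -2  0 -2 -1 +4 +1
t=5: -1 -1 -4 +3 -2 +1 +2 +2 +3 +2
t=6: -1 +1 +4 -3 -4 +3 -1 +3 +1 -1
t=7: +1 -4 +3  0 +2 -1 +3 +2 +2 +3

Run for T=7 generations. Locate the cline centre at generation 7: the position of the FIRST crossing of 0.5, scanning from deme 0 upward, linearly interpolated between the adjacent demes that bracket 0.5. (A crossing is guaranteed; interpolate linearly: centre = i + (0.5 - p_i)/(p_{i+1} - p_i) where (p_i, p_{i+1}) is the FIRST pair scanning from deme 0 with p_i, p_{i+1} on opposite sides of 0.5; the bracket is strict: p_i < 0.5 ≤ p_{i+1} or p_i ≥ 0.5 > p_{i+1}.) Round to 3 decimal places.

t=0: k=[0 0 80 0 0 0 0 0 0 0]
t=1: x=[0.0000 5.2000 69.6000 5.2000 0.0000 0.0000 0.0000 0.0000 0.0000 0.0000] k=[0 4 72 8 0 0 0 0 0 0]
t=2: x=[0.2600 8.1600 63.4200 11.6400 0.5200 0.0000 0.0000 0.0000 0.0000 0.0000] k=[0 12 63 8 0 0 0 0 0 0]
t=3: x=[0.7800 14.5350 56.1100 11.0550 0.5200 0.0000 0.0000 0.0000 0.0000 0.0000] k=[0 13 58 8 3 0 0 0 0 0]
t=4: x=[0.8450 15.0800 51.8250 10.9250 3.1300 0.1950 0.0000 0.0000 0.0000 0.0000] k=[3 17 55 15 1 0 0 0 0 0]
t=5: x=[3.9100 18.5600 49.9300 16.6900 1.8450 0.0650 0.0000 0.0000 0.0000 0.0000] k=[3 18 46 20 0 1 0 0 0 0]
t=6: x=[3.9750 18.8450 42.4900 20.3900 1.3650 0.8700 0.0650 0.0000 0.0000 0.0000] k=[3 20 46 17 0 4 0 0 0 0]
t=7: x=[4.1050 20.5850 42.4250 17.7800 1.3650 3.4800 0.2600 0.0000 0.0000 0.0000] k=[5 17 45 18 3 2 3 0 0 0]

1.821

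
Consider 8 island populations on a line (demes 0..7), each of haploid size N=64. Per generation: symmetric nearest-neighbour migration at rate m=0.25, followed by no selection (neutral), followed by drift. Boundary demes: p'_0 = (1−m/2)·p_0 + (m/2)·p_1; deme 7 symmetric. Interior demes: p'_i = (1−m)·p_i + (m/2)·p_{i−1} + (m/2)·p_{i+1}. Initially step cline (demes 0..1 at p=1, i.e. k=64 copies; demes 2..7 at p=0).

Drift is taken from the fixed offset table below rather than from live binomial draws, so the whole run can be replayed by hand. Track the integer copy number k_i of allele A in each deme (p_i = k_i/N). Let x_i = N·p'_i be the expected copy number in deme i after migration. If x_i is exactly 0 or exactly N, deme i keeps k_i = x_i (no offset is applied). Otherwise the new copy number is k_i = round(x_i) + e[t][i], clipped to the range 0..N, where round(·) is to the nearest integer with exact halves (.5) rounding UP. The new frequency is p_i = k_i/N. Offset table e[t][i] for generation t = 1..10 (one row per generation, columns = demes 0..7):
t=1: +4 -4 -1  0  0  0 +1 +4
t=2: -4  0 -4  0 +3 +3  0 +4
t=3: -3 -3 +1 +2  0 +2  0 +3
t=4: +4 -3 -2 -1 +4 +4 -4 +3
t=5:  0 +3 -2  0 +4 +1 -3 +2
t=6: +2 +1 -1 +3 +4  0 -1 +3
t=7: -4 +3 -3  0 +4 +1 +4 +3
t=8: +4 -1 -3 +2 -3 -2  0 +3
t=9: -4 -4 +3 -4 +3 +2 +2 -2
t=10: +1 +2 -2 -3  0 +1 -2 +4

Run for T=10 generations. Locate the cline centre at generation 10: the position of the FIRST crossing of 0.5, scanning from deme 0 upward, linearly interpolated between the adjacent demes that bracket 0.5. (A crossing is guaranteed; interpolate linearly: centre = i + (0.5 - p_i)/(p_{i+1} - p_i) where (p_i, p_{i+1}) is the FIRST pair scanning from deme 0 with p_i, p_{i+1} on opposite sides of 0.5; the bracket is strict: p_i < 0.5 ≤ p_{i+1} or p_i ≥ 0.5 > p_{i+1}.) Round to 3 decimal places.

t=0: k=[64 64 0 0 0 0 0 0]
t=1: x=[64.0000 56.0000 8.0000 0.0000 0.0000 0.0000 0.0000 0.0000] k=[64 52 7 0 0 0 0 0]
t=2: x=[62.5000 47.8750 11.7500 0.8750 0.0000 0.0000 0.0000 0.0000] k=[59 48 8 1 0 0 0 0]
t=3: x=[57.6250 44.3750 12.1250 1.7500 0.1250 0.0000 0.0000 0.0000] k=[55 41 13 4 0 0 0 0]
t=4: x=[53.2500 39.2500 15.3750 4.6250 0.5000 0.0000 0.0000 0.0000] k=[57 36 13 4 5 0 0 0]
t=5: x=[54.3750 35.7500 14.7500 5.2500 4.2500 0.6250 0.0000 0.0000] k=[54 39 13 5 8 2 0 0]
t=6: x=[52.1250 37.6250 15.2500 6.3750 6.8750 2.5000 0.2500 0.0000] k=[54 39 14 9 11 3 0 0]
t=7: x=[52.1250 37.7500 16.5000 9.8750 9.7500 3.6250 0.3750 0.0000] k=[48 41 14 10 14 5 4 0]
t=8: x=[47.1250 38.5000 16.8750 11.0000 12.3750 6.0000 3.6250 0.5000] k=[51 38 14 13 9 4 4 4]
t=9: x=[49.3750 36.6250 16.8750 12.6250 8.8750 4.6250 4.0000 4.0000] k=[45 33 20 9 12 7 6 2]
t=10: x=[43.5000 32.8750 20.2500 10.7500 11.0000 7.5000 5.6250 2.5000] k=[45 35 18 8 11 9 4 7]

1.176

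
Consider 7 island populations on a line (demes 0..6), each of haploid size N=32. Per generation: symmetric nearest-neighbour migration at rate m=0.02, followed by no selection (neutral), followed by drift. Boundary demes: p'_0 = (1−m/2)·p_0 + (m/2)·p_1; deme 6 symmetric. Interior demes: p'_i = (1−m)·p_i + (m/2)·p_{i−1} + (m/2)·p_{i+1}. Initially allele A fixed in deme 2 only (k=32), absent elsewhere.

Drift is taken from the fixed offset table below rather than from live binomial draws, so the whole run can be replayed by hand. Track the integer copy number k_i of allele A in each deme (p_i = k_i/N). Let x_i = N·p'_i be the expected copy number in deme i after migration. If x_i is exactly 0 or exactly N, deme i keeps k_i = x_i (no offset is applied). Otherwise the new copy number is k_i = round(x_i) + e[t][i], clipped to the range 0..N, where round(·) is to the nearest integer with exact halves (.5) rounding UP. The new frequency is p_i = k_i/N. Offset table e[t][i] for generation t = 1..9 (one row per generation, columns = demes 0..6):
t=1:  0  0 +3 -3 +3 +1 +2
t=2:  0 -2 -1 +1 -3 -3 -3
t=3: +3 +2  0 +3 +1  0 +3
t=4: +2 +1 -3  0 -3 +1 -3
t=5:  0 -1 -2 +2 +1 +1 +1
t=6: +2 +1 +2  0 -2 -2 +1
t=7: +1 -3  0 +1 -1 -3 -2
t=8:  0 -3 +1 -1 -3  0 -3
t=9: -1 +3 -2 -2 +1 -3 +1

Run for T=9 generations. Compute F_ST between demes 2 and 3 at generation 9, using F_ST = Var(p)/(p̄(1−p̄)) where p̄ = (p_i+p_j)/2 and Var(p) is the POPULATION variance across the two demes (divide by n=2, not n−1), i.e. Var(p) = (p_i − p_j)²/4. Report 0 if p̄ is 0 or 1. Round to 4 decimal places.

t=0: k=[0 0 32 0 0 0 0]
t=1: x=[0.0000 0.3200 31.3600 0.3200 0.0000 0.0000 0.0000] k=[0 0 32 0 0 0 0]
t=2: x=[0.0000 0.3200 31.3600 0.3200 0.0000 0.0000 0.0000] k=[0 0 30 1 0 0 0]
t=3: x=[0.0000 0.3000 29.4100 1.2800 0.0100 0.0000 0.0000] k=[0 2 29 4 1 0 0]
t=4: x=[0.0200 2.2500 28.4800 4.2200 1.0200 0.0100 0.0000] k=[2 3 25 4 0 1 0]
t=5: x=[2.0100 3.2100 24.5700 4.1700 0.0500 0.9800 0.0100] k=[2 2 23 6 1 2 1]
t=6: x=[2.0000 2.2100 22.6200 6.1200 1.0600 1.9800 1.0100] k=[4 3 25 6 0 0 2]
t=7: x=[3.9900 3.2300 24.5900 6.1300 0.0600 0.0200 1.9800] k=[5 0 25 7 0 0 0]
t=8: x=[4.9500 0.3000 24.5700 7.1100 0.0700 0.0000 0.0000] k=[5 0 26 6 0 0 0]
t=9: x=[4.9500 0.3100 25.5400 6.1400 0.0600 0.0000 0.0000] k=[4 3 24 4 1 0 0]

0.3968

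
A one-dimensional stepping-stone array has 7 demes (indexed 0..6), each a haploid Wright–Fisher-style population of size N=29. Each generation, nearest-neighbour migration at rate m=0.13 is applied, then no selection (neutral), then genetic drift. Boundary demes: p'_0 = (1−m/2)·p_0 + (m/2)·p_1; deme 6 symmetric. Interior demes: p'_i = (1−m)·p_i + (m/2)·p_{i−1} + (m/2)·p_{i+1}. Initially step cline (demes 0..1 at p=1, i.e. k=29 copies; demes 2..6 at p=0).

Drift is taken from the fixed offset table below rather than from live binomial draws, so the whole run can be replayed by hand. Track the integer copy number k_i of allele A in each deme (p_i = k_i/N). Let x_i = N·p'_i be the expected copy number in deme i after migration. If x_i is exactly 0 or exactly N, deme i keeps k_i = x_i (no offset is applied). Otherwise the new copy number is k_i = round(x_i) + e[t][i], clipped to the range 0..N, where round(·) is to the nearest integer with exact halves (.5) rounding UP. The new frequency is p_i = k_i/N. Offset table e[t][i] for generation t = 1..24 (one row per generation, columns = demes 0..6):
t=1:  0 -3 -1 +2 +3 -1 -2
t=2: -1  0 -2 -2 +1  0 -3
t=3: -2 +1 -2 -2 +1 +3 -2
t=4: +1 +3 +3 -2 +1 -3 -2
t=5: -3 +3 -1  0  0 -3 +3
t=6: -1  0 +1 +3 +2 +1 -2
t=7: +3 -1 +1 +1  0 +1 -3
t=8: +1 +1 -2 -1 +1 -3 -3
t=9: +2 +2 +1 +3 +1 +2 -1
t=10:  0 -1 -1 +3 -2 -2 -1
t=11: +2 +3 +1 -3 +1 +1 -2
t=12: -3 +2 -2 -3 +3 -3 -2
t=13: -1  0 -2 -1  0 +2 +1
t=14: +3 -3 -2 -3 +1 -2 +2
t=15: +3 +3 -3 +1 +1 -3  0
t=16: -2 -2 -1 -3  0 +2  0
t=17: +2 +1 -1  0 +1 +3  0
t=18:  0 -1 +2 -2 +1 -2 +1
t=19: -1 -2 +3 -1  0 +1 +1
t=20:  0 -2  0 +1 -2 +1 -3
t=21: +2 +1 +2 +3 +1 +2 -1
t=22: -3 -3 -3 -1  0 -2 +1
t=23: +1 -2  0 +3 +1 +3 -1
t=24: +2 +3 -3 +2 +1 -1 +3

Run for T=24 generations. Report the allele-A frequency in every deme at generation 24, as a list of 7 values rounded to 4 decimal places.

[0.7931, 0.5172, 0.2414, 0.3448, 0.2069, 0.1724, 0.1034]

t=0: k=[29 29 0 0 0 0 0]
t=1: x=[29.0000 27.1150 1.8850 0.0000 0.0000 0.0000 0.0000] k=[29 24 1 0 0 0 0]
t=2: x=[28.6750 22.8300 2.4300 0.0650 0.0000 0.0000 0.0000] k=[28 23 0 0 0 0 0]
t=3: x=[27.6750 21.8300 1.4950 0.0000 0.0000 0.0000 0.0000] k=[26 23 0 0 0 0 0]
t=4: x=[25.8050 21.7000 1.4950 0.0000 0.0000 0.0000 0.0000] k=[27 25 4 0 0 0 0]
t=5: x=[26.8700 23.7650 5.1050 0.2600 0.0000 0.0000 0.0000] k=[24 27 4 0 0 0 0]
t=6: x=[24.1950 25.3100 5.2350 0.2600 0.0000 0.0000 0.0000] k=[23 25 6 3 0 0 0]
t=7: x=[23.1300 23.6350 7.0400 3.0000 0.1950 0.0000 0.0000] k=[26 23 8 4 0 0 0]
t=8: x=[25.8050 22.2200 8.7150 4.0000 0.2600 0.0000 0.0000] k=[27 23 7 3 1 0 0]
t=9: x=[26.7400 22.2200 7.7800 3.1300 1.0650 0.0650 0.0000] k=[29 24 9 6 2 2 0]
t=10: x=[28.6750 23.3500 9.7800 5.9350 2.2600 1.8700 0.1300] k=[29 22 9 9 0 0 0]
t=11: x=[28.5450 21.6100 9.8450 8.4150 0.5850 0.0000 0.0000] k=[29 25 11 5 2 0 0]
t=12: x=[28.7400 24.3500 11.5200 5.1950 2.0650 0.1300 0.0000] k=[26 26 10 2 5 0 0]
t=13: x=[26.0000 24.9600 10.5200 2.7150 4.4800 0.3250 0.0000] k=[25 25 9 2 4 2 0]
t=14: x=[25.0000 23.9600 9.5850 2.5850 3.7400 2.0000 0.1300] k=[28 21 8 0 5 0 2]
t=15: x=[27.5450 20.6100 8.3250 0.8450 4.3500 0.4550 1.8700] k=[29 24 5 2 5 0 2]
t=16: x=[28.6750 23.0900 6.0400 2.3900 4.4800 0.4550 1.8700] k=[27 21 5 0 4 2 2]
t=17: x=[26.6100 20.3500 5.7150 0.5850 3.6100 2.1300 2.0000] k=[29 21 5 1 5 5 2]
t=18: x=[28.4800 20.4800 5.7800 1.5200 4.7400 4.8050 2.1950] k=[28 19 8 0 6 3 3]
t=19: x=[27.4150 18.8700 8.1950 0.9100 5.4150 3.1950 3.0000] k=[26 17 11 0 5 4 4]
t=20: x=[25.4150 17.1950 10.6750 1.0400 4.6100 4.0650 4.0000] k=[25 15 11 2 3 5 1]
t=21: x=[24.3500 15.3900 10.6750 2.6500 3.0650 4.6100 1.2600] k=[26 16 13 6 4 7 0]
t=22: x=[25.3500 16.4550 12.7400 6.3250 4.3250 6.3500 0.4550] k=[22 13 10 5 4 4 1]
t=23: x=[21.4150 13.3900 9.8700 5.2600 4.0650 3.8050 1.1950] k=[22 11 10 8 5 7 0]
t=24: x=[21.2850 11.6500 9.9350 7.9350 5.3250 6.4150 0.4550] k=[23 15 7 10 6 5 3]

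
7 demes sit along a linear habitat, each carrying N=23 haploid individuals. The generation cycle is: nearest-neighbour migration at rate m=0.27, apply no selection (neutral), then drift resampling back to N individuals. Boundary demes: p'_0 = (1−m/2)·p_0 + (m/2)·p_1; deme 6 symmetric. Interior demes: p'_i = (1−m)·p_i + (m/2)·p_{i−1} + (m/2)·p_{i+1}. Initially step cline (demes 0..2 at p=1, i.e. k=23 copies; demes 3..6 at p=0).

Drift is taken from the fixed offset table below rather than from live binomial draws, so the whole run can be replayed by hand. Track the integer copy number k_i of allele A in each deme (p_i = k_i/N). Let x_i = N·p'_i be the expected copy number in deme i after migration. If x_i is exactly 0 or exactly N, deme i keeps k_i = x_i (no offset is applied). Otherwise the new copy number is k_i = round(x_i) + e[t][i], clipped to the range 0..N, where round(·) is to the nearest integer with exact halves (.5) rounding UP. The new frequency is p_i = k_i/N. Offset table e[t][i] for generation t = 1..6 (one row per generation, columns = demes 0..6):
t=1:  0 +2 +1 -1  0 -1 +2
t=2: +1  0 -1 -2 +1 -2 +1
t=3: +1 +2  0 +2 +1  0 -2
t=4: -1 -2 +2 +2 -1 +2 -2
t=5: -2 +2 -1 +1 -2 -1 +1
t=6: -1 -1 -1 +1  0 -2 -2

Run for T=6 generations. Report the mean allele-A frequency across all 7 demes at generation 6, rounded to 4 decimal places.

0.4099

t=0: k=[23 23 23 0 0 0 0]
t=1: x=[23.0000 23.0000 19.8950 3.1050 0.0000 0.0000 0.0000] k=[23 23 21 2 0 0 0]
t=2: x=[23.0000 22.7300 18.7050 4.2950 0.2700 0.0000 0.0000] k=[23 23 18 2 1 0 0]
t=3: x=[23.0000 22.3250 16.5150 4.0250 1.0000 0.1350 0.0000] k=[23 23 17 6 2 0 0]
t=4: x=[23.0000 22.1900 16.3250 6.9450 2.2700 0.2700 0.0000] k=[23 20 18 9 1 2 0]
t=5: x=[22.5950 20.1350 17.0550 9.1350 2.2150 1.5950 0.2700] k=[21 22 16 10 0 1 1]
t=6: x=[21.1350 21.0550 16.0000 9.4600 1.4850 0.8650 1.0000] k=[20 20 15 10 1 0 0]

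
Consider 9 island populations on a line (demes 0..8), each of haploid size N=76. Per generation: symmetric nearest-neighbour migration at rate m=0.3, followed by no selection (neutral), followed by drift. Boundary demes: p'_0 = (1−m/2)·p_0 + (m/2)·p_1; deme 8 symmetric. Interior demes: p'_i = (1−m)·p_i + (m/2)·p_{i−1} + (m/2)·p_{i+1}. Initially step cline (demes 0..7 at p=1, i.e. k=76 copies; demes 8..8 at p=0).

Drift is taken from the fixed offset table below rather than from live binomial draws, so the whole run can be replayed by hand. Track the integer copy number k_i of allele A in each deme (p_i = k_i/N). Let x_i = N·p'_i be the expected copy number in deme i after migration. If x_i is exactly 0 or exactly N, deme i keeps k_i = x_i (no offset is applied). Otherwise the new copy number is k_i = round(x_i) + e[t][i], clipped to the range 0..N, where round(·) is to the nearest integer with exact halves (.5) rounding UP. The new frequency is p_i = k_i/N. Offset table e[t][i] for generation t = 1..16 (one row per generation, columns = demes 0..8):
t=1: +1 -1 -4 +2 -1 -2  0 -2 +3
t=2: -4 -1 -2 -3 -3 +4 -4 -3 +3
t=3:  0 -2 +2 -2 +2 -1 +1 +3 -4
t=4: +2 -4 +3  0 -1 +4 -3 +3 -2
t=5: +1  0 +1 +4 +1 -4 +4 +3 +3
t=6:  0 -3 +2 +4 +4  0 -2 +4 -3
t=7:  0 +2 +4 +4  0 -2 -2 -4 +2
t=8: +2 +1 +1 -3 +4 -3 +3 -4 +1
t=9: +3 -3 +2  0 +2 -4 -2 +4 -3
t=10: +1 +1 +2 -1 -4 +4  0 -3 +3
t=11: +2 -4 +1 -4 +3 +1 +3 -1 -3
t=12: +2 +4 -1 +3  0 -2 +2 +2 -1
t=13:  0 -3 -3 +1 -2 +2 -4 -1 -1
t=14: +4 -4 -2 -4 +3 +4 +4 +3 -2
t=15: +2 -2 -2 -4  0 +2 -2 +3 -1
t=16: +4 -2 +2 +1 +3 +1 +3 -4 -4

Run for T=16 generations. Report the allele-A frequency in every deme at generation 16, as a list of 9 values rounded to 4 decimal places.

t=0: k=[76 76 76 76 76 76 76 76 0]
t=1: x=[76.0000 76.0000 76.0000 76.0000 76.0000 76.0000 76.0000 64.6000 11.4000] k=[76 76 76 76 76 76 76 63 14]
t=2: x=[76.0000 76.0000 76.0000 76.0000 76.0000 76.0000 74.0500 57.6000 21.3500] k=[76 76 76 76 76 76 70 55 24]
t=3: x=[76.0000 76.0000 76.0000 76.0000 76.0000 75.1000 68.6500 52.6000 28.6500] k=[76 76 76 76 76 74 70 56 25]
t=4: x=[76.0000 76.0000 76.0000 76.0000 75.7000 73.7000 68.5000 53.4500 29.6500] k=[76 76 76 76 75 76 66 56 28]
t=5: x=[76.0000 76.0000 76.0000 75.8500 75.3000 74.3500 66.0000 53.3000 32.2000] k=[76 76 76 76 76 70 70 56 35]
t=6: x=[76.0000 76.0000 76.0000 76.0000 75.1000 70.9000 67.9000 54.9500 38.1500] k=[76 76 76 76 76 71 66 59 35]
t=7: x=[76.0000 76.0000 76.0000 76.0000 75.2500 71.0000 65.7000 56.4500 38.6000] k=[76 76 76 76 75 69 64 52 41]
t=8: x=[76.0000 76.0000 76.0000 75.8500 74.2500 69.1500 62.9500 52.1500 42.6500] k=[76 76 76 73 76 66 66 48 44]
t=9: x=[76.0000 76.0000 75.5500 73.9000 74.0500 67.5000 63.3000 50.1000 44.6000] k=[76 76 76 74 76 64 61 54 42]
t=10: x=[76.0000 76.0000 75.7000 74.6000 73.9000 65.3500 60.4000 53.2500 43.8000] k=[76 76 76 74 70 69 60 50 47]
t=11: x=[76.0000 76.0000 75.7000 73.7000 70.4500 67.8000 59.8500 51.0500 47.4500] k=[76 76 76 70 73 69 63 50 44]
t=12: x=[76.0000 76.0000 75.1000 71.3500 71.9500 68.7000 61.9500 51.0500 44.9000] k=[76 76 74 74 72 67 64 53 44]
t=13: x=[76.0000 75.7000 74.3000 73.7000 71.5500 67.3000 62.8000 53.3000 45.3500] k=[76 73 71 75 70 69 59 52 44]
t=14: x=[75.5500 73.1500 71.9000 73.6500 70.6000 67.6500 59.4500 51.8500 45.2000] k=[76 69 70 70 74 72 63 55 43]
t=15: x=[74.9500 70.2000 69.8500 70.6000 73.1000 70.9500 63.1500 54.4000 44.8000] k=[76 68 68 67 73 73 61 57 44]
t=16: x=[74.8000 69.2000 67.8500 68.0500 72.1000 71.2000 62.2000 55.6500 45.9500] k=[76 67 70 69 75 72 65 52 42]

[1.0000, 0.8816, 0.9211, 0.9079, 0.9868, 0.9474, 0.8553, 0.6842, 0.5526]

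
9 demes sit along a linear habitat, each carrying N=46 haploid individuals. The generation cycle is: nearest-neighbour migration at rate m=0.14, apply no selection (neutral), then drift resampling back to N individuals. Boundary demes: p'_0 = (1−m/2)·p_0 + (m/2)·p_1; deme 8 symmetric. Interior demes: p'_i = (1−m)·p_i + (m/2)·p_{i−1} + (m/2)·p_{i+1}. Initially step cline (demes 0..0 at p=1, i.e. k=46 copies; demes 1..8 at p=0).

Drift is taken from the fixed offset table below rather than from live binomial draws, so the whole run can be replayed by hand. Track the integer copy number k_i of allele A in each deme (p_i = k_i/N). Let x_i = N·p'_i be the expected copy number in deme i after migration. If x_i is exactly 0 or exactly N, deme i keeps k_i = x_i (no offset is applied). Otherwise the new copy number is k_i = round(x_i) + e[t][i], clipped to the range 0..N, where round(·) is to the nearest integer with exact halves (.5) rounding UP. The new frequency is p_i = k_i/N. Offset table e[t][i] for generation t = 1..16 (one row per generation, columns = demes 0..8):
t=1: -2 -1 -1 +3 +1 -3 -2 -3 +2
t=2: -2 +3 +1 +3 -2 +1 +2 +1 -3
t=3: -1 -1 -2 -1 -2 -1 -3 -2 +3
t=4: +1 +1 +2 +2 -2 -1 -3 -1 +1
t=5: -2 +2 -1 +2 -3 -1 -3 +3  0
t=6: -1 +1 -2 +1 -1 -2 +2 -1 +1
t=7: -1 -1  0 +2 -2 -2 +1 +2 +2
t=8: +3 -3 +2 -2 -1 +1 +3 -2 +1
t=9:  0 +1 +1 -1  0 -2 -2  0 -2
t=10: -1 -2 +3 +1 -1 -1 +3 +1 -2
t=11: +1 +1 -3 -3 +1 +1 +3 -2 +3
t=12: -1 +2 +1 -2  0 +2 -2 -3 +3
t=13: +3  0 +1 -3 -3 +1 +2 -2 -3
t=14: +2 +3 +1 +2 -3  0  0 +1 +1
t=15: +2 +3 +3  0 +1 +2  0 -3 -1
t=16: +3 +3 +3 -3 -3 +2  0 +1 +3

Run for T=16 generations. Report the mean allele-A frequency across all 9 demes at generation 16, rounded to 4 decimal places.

t=0: k=[46 0 0 0 0 0 0 0 0]
t=1: x=[42.7800 3.2200 0.0000 0.0000 0.0000 0.0000 0.0000 0.0000 0.0000] k=[41 2 0 0 0 0 0 0 0]
t=2: x=[38.2700 4.5900 0.1400 0.0000 0.0000 0.0000 0.0000 0.0000 0.0000] k=[36 8 1 0 0 0 0 0 0]
t=3: x=[34.0400 9.4700 1.4200 0.0700 0.0000 0.0000 0.0000 0.0000 0.0000] k=[33 8 0 0 0 0 0 0 0]
t=4: x=[31.2500 9.1900 0.5600 0.0000 0.0000 0.0000 0.0000 0.0000 0.0000] k=[32 10 3 0 0 0 0 0 0]
t=5: x=[30.4600 11.0500 3.2800 0.2100 0.0000 0.0000 0.0000 0.0000 0.0000] k=[28 13 2 2 0 0 0 0 0]
t=6: x=[26.9500 13.2800 2.7700 1.8600 0.1400 0.0000 0.0000 0.0000 0.0000] k=[26 14 1 3 0 0 0 0 0]
t=7: x=[25.1600 13.9300 2.0500 2.6500 0.2100 0.0000 0.0000 0.0000 0.0000] k=[24 13 2 5 0 0 0 0 0]
t=8: x=[23.2300 13.0000 2.9800 4.4400 0.3500 0.0000 0.0000 0.0000 0.0000] k=[26 10 5 2 0 0 0 0 0]
t=9: x=[24.8800 10.7700 5.1400 2.0700 0.1400 0.0000 0.0000 0.0000 0.0000] k=[25 12 6 1 0 0 0 0 0]
t=10: x=[24.0900 12.4900 6.0700 1.2800 0.0700 0.0000 0.0000 0.0000 0.0000] k=[23 10 9 2 0 0 0 0 0]
t=11: x=[22.0900 10.8400 8.5800 2.3500 0.1400 0.0000 0.0000 0.0000 0.0000] k=[23 12 6 0 1 0 0 0 0]
t=12: x=[22.2300 12.3500 6.0000 0.4900 0.8600 0.0700 0.0000 0.0000 0.0000] k=[21 14 7 0 1 2 0 0 0]
t=13: x=[20.5100 14.0000 7.0000 0.5600 1.0000 1.7900 0.1400 0.0000 0.0000] k=[24 14 8 0 0 3 2 0 0]
t=14: x=[23.3000 14.2800 7.8600 0.5600 0.2100 2.7200 1.9300 0.1400 0.0000] k=[25 17 9 3 0 3 2 1 0]
t=15: x=[24.4400 17.0000 9.1400 3.2100 0.4200 2.7200 2.0000 1.0000 0.0700] k=[26 20 12 3 1 5 2 0 0]
t=16: x=[25.5800 19.8600 11.9300 3.4900 1.4200 4.5100 2.0700 0.1400 0.0000] k=[29 23 15 0 0 7 2 1 0]

0.1860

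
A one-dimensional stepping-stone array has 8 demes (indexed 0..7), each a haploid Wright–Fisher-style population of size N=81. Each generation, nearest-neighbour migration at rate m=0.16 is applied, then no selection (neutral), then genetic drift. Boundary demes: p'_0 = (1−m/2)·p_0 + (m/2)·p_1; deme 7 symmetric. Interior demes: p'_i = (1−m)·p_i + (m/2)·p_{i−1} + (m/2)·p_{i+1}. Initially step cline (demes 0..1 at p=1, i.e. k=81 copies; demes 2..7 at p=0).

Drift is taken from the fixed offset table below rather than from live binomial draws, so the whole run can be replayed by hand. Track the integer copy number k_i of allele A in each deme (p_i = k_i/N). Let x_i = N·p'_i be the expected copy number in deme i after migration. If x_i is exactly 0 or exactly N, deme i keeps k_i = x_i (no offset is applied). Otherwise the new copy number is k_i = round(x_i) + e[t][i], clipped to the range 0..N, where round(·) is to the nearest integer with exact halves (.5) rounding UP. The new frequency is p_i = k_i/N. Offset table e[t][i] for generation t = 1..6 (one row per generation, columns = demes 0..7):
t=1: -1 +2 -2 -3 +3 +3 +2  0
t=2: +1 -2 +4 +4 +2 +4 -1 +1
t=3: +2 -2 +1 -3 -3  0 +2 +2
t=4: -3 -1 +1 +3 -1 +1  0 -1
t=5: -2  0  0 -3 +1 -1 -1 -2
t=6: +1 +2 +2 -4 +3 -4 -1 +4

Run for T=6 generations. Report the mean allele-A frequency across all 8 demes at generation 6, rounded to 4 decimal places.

0.2546

t=0: k=[81 81 0 0 0 0 0 0]
t=1: x=[81.0000 74.5200 6.4800 0.0000 0.0000 0.0000 0.0000 0.0000] k=[81 77 4 0 0 0 0 0]
t=2: x=[80.6800 71.4800 9.5200 0.3200 0.0000 0.0000 0.0000 0.0000] k=[81 69 14 4 0 0 0 0]
t=3: x=[80.0400 65.5600 17.6000 4.4800 0.3200 0.0000 0.0000 0.0000] k=[81 64 19 1 0 0 0 0]
t=4: x=[79.6400 61.7600 21.1600 2.3600 0.0800 0.0000 0.0000 0.0000] k=[77 61 22 5 0 0 0 0]
t=5: x=[75.7200 59.1600 23.7600 5.9600 0.4000 0.0000 0.0000 0.0000] k=[74 59 24 3 1 0 0 0]
t=6: x=[72.8000 57.4000 25.1200 4.5200 1.0800 0.0800 0.0000 0.0000] k=[74 59 27 1 4 0 0 0]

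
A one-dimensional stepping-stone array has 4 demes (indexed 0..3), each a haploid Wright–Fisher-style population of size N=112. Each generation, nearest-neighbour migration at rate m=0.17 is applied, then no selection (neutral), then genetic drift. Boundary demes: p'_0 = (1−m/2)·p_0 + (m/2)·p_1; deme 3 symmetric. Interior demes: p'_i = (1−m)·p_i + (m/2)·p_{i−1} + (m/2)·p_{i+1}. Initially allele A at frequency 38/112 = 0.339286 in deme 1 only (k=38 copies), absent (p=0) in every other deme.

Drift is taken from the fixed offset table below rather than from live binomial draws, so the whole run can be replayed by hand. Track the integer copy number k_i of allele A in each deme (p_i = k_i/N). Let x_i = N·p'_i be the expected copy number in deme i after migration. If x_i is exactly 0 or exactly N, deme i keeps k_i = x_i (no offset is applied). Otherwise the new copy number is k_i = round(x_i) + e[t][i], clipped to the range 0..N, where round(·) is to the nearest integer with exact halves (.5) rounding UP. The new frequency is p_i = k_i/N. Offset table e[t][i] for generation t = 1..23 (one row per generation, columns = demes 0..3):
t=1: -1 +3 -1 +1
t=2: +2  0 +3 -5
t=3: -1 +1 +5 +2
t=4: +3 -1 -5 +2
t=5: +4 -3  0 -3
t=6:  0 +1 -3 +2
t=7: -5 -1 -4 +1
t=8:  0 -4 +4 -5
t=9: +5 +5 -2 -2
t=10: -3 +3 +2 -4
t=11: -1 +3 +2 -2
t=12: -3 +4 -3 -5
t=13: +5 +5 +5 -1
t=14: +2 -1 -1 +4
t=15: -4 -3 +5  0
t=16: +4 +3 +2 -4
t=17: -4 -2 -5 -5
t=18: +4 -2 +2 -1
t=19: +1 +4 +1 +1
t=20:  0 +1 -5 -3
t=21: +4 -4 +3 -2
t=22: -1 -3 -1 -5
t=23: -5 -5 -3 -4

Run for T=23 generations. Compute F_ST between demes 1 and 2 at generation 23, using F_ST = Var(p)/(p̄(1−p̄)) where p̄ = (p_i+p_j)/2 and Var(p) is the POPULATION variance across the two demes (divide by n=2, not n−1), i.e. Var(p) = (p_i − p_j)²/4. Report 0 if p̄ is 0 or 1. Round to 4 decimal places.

0.0029

t=0: k=[0 38 0 0]
t=1: x=[3.2300 31.5400 3.2300 0.0000] k=[2 35 2 0]
t=2: x=[4.8050 29.3900 4.6350 0.1700] k=[7 29 8 0]
t=3: x=[8.8700 25.3450 9.1050 0.6800] k=[8 26 14 3]
t=4: x=[9.5300 23.4500 14.0850 3.9350] k=[13 22 9 6]
t=5: x=[13.7650 20.1300 9.8500 6.2550] k=[18 17 10 3]
t=6: x=[17.9150 16.4900 10.0000 3.5950] k=[18 17 7 6]
t=7: x=[17.9150 16.2350 7.7650 6.0850] k=[13 15 4 7]
t=8: x=[13.1700 13.8950 5.1900 6.7450] k=[13 10 9 2]
t=9: x=[12.7450 10.1700 8.4900 2.5950] k=[18 15 6 1]
t=10: x=[17.7450 14.4900 6.3400 1.4250] k=[15 17 8 0]
t=11: x=[15.1700 16.0650 8.0850 0.6800] k=[14 19 10 0]
t=12: x=[14.4250 17.8100 9.9150 0.8500] k=[11 22 7 0]
t=13: x=[11.9350 19.7900 7.6800 0.5950] k=[17 25 13 0]
t=14: x=[17.6800 23.3000 12.9150 1.1050] k=[20 22 12 5]
t=15: x=[20.1700 20.9800 12.2550 5.5950] k=[16 18 17 6]
t=16: x=[16.1700 17.7450 16.1500 6.9350] k=[20 21 18 3]
t=17: x=[20.0850 20.6600 16.9800 4.2750] k=[16 19 12 0]
t=18: x=[16.2550 18.1500 11.5750 1.0200] k=[20 16 14 0]
t=19: x=[19.6600 16.1700 12.9800 1.1900] k=[21 20 14 2]
t=20: x=[20.9150 19.5750 13.4900 3.0200] k=[21 21 8 0]
t=21: x=[21.0000 19.8950 8.4250 0.6800] k=[25 16 11 0]
t=22: x=[24.2350 16.3400 10.4900 0.9350] k=[23 13 9 0]
t=23: x=[22.1500 13.5100 8.5750 0.7650] k=[17 9 6 0]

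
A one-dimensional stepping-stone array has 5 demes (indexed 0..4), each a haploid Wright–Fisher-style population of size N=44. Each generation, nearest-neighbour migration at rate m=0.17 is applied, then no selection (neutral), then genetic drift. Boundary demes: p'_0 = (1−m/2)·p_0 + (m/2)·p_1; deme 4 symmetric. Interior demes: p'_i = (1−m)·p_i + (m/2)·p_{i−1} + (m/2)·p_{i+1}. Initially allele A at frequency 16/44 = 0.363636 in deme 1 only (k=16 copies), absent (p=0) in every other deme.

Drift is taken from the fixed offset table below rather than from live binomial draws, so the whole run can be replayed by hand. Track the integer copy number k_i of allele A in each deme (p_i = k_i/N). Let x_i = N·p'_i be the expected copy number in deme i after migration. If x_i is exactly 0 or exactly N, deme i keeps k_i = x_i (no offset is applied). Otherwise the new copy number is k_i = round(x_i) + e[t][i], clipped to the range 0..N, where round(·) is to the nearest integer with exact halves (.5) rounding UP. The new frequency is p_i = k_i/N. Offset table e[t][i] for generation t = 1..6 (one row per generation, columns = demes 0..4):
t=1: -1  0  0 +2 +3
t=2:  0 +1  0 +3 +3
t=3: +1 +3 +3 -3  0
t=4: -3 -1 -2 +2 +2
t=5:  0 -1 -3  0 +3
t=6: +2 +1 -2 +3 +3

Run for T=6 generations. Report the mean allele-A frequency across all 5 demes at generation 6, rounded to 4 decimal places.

t=0: k=[0 16 0 0 0]
t=1: x=[1.3600 13.2800 1.3600 0.0000 0.0000] k=[0 13 1 0 0]
t=2: x=[1.1050 10.8750 1.9350 0.0850 0.0000] k=[1 12 2 3 0]
t=3: x=[1.9350 10.2150 2.9350 2.6600 0.2550] k=[3 13 6 0 0]
t=4: x=[3.8500 11.5550 6.0850 0.5100 0.0000] k=[1 11 4 3 0]
t=5: x=[1.8500 9.5550 4.5100 2.8300 0.2550] k=[2 9 2 3 3]
t=6: x=[2.5950 7.8100 2.6800 2.9150 3.0000] k=[5 9 1 6 6]

0.1227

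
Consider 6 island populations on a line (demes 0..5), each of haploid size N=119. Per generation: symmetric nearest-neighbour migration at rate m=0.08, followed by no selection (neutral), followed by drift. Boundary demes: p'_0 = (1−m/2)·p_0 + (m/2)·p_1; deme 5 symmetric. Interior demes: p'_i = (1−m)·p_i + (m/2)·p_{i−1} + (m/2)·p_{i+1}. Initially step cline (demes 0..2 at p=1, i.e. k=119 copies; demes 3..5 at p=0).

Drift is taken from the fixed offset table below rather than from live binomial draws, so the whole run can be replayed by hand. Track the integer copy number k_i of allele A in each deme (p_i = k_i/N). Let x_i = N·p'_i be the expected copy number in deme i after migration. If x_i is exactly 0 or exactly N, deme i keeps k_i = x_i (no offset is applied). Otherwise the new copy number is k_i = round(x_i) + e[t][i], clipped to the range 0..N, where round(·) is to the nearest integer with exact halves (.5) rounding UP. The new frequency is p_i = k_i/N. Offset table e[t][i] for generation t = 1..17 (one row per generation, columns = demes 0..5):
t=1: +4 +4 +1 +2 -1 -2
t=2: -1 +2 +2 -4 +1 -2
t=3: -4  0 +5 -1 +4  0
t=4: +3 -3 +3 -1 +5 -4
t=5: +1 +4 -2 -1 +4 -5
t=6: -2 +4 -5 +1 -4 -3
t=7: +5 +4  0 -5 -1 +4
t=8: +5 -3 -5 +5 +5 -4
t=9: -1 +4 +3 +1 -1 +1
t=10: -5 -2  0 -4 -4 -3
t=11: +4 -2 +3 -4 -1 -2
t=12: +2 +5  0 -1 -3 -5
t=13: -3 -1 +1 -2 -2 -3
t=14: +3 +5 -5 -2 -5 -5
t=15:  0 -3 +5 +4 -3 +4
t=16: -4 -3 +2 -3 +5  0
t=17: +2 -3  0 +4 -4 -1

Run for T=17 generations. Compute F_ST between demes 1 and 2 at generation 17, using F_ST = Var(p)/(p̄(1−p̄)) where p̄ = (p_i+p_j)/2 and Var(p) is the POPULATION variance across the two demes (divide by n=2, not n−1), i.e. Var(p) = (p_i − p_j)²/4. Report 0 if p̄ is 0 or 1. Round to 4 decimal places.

0.0416

t=0: k=[119 119 119 0 0 0]
t=1: x=[119.0000 119.0000 114.2400 4.7600 0.0000 0.0000] k=[119 119 115 7 0 0]
t=2: x=[119.0000 118.8400 110.8400 11.0400 0.2800 0.0000] k=[119 119 113 7 1 0]
t=3: x=[119.0000 118.7600 109.0000 11.0000 1.2000 0.0400] k=[119 119 114 10 5 0]
t=4: x=[119.0000 118.8000 110.0400 13.9600 5.0000 0.2000] k=[119 116 113 13 10 0]
t=5: x=[118.8800 116.0000 109.1200 16.8800 9.7200 0.4000] k=[119 119 107 16 14 0]
t=6: x=[119.0000 118.5200 103.8400 19.5600 13.5200 0.5600] k=[119 119 99 21 10 0]
t=7: x=[119.0000 118.2000 96.6800 23.6800 10.0400 0.4000] k=[119 119 97 19 9 4]
t=8: x=[119.0000 118.1200 94.7600 21.7200 9.2000 4.2000] k=[119 115 90 27 14 0]
t=9: x=[118.8400 114.1600 88.4800 29.0000 13.9600 0.5600] k=[118 118 91 30 13 2]
t=10: x=[118.0000 116.9200 89.6400 31.7600 13.2400 2.4400] k=[113 115 90 28 9 0]
t=11: x=[113.0800 113.9200 88.5200 29.7200 9.4000 0.3600] k=[117 112 92 26 8 0]
t=12: x=[116.8000 111.4000 90.1600 27.9200 8.4000 0.3200] k=[119 116 90 27 5 0]
t=13: x=[118.8800 115.0800 88.5200 28.6400 5.6800 0.2000] k=[116 114 90 27 4 0]
t=14: x=[115.9200 113.1200 88.4400 28.6000 4.7600 0.1600] k=[119 118 83 27 0 0]
t=15: x=[118.9600 116.6400 82.1600 28.1600 1.0800 0.0000] k=[119 114 87 32 0 0]
t=16: x=[118.8000 113.1200 85.8800 32.9200 1.2800 0.0000] k=[115 110 88 30 6 0]
t=17: x=[114.8000 109.3200 86.5600 31.3600 6.7200 0.2400] k=[117 106 87 35 3 0]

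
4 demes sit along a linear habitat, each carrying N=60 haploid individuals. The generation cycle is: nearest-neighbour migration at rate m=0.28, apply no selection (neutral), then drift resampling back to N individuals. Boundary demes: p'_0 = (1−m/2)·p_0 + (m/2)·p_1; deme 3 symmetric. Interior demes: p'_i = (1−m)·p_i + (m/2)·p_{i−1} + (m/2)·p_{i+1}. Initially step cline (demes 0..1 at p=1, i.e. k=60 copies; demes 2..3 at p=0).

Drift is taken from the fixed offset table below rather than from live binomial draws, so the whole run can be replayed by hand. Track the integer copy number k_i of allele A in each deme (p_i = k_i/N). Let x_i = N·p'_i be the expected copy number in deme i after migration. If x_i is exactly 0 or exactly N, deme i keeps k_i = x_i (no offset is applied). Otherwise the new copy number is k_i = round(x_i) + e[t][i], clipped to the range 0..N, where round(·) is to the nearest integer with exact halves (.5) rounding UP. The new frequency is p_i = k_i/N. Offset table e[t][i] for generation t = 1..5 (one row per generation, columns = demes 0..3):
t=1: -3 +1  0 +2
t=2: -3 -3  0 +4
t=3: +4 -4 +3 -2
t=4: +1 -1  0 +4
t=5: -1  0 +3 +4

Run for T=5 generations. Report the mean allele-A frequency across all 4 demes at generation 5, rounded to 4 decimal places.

t=0: k=[60 60 0 0]
t=1: x=[60.0000 51.6000 8.4000 0.0000] k=[60 53 8 0]
t=2: x=[59.0200 47.6800 13.1800 1.1200] k=[56 45 13 5]
t=3: x=[54.4600 42.0600 16.3600 6.1200] k=[58 38 19 4]
t=4: x=[55.2000 38.1400 19.5600 6.1000] k=[56 37 20 10]
t=5: x=[53.3400 37.2800 20.9800 11.4000] k=[52 37 24 15]

0.5333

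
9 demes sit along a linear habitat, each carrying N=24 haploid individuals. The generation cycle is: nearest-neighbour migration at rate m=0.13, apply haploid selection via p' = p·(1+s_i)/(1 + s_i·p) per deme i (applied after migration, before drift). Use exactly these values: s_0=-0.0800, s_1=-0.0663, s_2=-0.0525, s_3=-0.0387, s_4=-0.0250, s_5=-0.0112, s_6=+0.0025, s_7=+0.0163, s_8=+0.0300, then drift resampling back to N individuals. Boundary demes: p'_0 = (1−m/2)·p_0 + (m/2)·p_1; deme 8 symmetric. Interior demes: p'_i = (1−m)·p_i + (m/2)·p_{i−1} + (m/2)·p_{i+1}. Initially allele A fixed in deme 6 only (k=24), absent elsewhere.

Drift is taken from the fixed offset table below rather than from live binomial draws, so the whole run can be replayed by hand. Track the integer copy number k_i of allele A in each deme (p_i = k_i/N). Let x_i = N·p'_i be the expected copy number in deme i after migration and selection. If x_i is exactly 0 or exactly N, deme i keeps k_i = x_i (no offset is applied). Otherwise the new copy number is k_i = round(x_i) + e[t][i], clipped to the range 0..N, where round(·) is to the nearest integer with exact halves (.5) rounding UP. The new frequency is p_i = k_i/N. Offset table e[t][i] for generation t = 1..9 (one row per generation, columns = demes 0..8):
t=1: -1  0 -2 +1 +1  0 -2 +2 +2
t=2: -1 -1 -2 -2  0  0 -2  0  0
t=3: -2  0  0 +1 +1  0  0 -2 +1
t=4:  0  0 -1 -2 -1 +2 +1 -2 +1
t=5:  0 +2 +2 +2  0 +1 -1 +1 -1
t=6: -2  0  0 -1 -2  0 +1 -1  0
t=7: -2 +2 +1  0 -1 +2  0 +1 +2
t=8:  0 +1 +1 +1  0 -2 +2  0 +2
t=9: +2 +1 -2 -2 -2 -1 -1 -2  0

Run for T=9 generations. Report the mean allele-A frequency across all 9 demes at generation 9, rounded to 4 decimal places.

0.1111

t=0: k=[0 0 0 0 0 0 24 0 0]
t=1: x=[0.0000 0.0000 0.0000 0.0000 0.0000 1.5437 20.8868 1.5838 0.0000] k=[0 0 0 0 0 2 19 4 0]
t=2: x=[0.0000 0.0000 0.0000 0.0000 0.1268 2.9458 16.9325 4.7766 0.2677] k=[0 0 0 0 0 3 15 5 0]
t=3: x=[0.0000 0.0000 0.0000 0.0000 0.1902 3.5508 13.5847 5.3923 0.3346] k=[0 0 0 0 1 4 14 3 1]
t=4: x=[0.0000 0.0000 0.0000 0.0625 1.1030 4.4143 12.6499 3.6346 1.1623] k=[0 0 0 0 0 6 14 2 2]
t=5: x=[0.0000 0.0000 0.0000 0.0000 0.3804 6.0787 12.7149 2.8200 2.0549] k=[0 0 0 0 0 7 12 4 1]
t=6: x=[0.0000 0.0000 0.0000 0.0000 0.4438 6.8149 11.1699 4.3826 1.2290] k=[0 0 0 0 0 7 12 3 1]
t=7: x=[0.0000 0.0000 0.0000 0.0000 0.4438 6.8149 11.1049 3.5031 1.1623] k=[0 0 0 0 0 9 11 5 3]
t=8: x=[0.0000 0.0000 0.0000 0.0000 0.5707 8.4831 10.4947 5.3267 3.2113] k=[0 0 0 0 1 6 12 5 5]
t=9: x=[0.0000 0.0000 0.0000 0.0625 1.2301 6.0141 11.1699 5.5235 5.1180] k=[0 0 0 0 0 5 10 4 5]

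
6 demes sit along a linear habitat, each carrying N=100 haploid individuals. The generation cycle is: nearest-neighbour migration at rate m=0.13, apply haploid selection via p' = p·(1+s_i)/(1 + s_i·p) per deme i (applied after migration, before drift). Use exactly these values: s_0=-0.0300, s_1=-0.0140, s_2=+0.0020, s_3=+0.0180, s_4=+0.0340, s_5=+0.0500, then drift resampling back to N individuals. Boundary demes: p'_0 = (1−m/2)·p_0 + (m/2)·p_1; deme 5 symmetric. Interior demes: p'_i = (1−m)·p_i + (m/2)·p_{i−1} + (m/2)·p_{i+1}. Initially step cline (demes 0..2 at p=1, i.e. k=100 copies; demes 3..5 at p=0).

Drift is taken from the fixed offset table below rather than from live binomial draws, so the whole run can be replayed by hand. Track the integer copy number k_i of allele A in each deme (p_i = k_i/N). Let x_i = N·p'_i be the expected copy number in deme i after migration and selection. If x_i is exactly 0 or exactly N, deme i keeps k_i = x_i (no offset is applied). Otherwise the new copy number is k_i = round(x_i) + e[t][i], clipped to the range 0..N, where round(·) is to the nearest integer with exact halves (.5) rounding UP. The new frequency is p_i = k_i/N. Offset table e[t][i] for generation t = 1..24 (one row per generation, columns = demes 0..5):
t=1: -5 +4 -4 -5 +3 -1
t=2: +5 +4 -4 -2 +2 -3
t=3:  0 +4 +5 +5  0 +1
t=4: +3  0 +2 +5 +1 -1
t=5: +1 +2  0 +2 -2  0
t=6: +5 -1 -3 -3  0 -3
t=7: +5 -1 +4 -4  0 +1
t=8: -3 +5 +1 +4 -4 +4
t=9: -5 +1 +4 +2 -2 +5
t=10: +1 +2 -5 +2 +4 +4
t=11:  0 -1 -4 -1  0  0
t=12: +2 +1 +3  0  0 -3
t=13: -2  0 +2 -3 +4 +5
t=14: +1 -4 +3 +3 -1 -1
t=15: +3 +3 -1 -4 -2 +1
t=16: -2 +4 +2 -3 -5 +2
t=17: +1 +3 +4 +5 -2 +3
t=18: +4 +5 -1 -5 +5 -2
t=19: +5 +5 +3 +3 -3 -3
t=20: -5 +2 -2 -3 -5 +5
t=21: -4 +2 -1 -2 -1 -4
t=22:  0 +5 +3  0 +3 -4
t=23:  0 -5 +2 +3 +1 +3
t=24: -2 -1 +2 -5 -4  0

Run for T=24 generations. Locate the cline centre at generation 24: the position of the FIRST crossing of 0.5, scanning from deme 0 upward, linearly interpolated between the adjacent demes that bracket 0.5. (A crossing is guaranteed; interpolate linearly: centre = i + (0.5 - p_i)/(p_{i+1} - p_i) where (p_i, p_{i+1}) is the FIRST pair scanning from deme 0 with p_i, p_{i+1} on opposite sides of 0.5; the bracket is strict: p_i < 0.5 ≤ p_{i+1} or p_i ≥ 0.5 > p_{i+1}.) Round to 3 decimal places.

2.824

t=0: k=[100 100 100 0 0 0]
t=1: x=[100.0000 100.0000 93.5121 6.6093 0.0000 0.0000] k=[100 100 90 2 0 0]
t=2: x=[100.0000 99.3408 84.9556 7.7161 0.1344 0.0000] k=[100 100 81 6 2 0]
t=3: x=[100.0000 98.7477 77.3950 10.7855 2.2008 0.1365] k=[100 100 82 16 2 1]
t=4: x=[100.0000 98.8136 78.9133 19.6603 2.9389 1.1177] k=[100 99 81 25 4 0]
t=5: x=[99.9330 97.8657 78.5637 27.6303 5.2694 0.2730] k=[100 100 79 30 3 0]
t=6: x=[100.0000 98.6159 77.2152 31.8157 4.7077 0.2047] k=[100 98 74 29 5 0]
t=7: x=[99.8660 96.5230 72.6747 30.7435 6.4334 0.3412] k=[100 96 77 27 6 1]
t=8: x=[99.7320 94.9579 75.0225 29.2528 7.2620 1.3903] k=[97 100 76 33 3 5]
t=9: x=[97.1108 98.2205 74.8027 34.2456 5.2437 5.1011] k=[92 99 79 36 3 10]
t=10: x=[92.2398 97.2070 77.5398 37.0652 5.7794 9.9746] k=[93 99 73 39 10 14]
t=11: x=[93.1995 96.8776 72.5198 39.7515 12.5063 14.3286] k=[93 96 69 39 13 14]
t=12: x=[92.9993 93.9706 68.8479 39.6862 15.1805 14.5305] k=[95 95 72 40 15 12]
t=13: x=[94.8533 93.4188 71.4558 40.8855 16.8942 12.7271] k=[93 93 73 38 21 18]
t=14: x=[92.7991 91.5921 72.0652 39.5959 22.4874 18.9325] k=[94 88 75 43 21 18]
t=15: x=[93.4254 87.3905 73.8036 44.0893 22.8185 18.9325] k=[96 90 73 40 21 20]
t=16: x=[95.4804 89.1494 72.0003 41.3419 22.7523 20.8590] k=[93 93 74 38 18 23]
t=17: x=[92.7991 91.6578 72.9345 39.4654 20.1577 23.5418] k=[94 95 77 44 18 27]
t=18: x=[93.8927 93.6821 76.0614 44.8959 20.8208 27.3742] k=[98 99 75 40 26 25]
t=19: x=[98.0063 97.3387 74.3231 41.7984 27.5067 25.9925] k=[100 100 77 45 25 23]
t=20: x=[100.0000 98.4841 76.4510 46.2231 26.8211 24.0088] k=[100 100 74 43 22 29]
t=21: x=[100.0000 98.2864 73.7137 44.0893 24.4320 29.5505] k=[100 100 73 42 23 26]
t=22: x=[100.0000 98.2205 72.7796 43.2172 25.0525 26.7501] k=[100 100 76 43 28 23]
t=23: x=[100.0000 98.4182 75.4520 44.6104 29.3383 24.2089] k=[100 93 77 48 30 27]
t=24: x=[99.5310 92.3156 76.1913 49.1608 31.6944 28.1717] k=[98 91 78 44 28 28]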